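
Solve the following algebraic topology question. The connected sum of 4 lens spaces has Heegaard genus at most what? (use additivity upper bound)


Heegaard genus satisfies g(A#B) <= g(A) + g(B).
Each lens space has g = 1.
Upper bound: 4 * 1 = 4

4


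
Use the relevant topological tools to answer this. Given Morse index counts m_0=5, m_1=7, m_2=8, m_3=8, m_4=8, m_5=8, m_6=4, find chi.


Morse theory: chi(M) = sum_k (-1)^k m_k where m_k = #(index-k critical points).
= (5) + (-7) + (8) + (-8) + (8) + (-8) + (4) = 2

2


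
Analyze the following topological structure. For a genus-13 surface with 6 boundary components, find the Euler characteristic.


For a compact orientable surface with genus g and b boundary components: chi = 2 - 2g - b.
chi = 2 - 2*13 - 6 = 2 - 26 - 6 = -30

-30


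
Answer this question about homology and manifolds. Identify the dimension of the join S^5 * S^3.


Join of spheres: S^m * S^n = S^{m+n+1}.
dim = 5 + 3 + 1 = 9

9


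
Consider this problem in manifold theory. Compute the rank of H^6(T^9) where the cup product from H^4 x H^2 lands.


Cup product: H^p x H^q -> H^{p+q}; here p+q = 4+2 = 6.
rank H^k(T^n) = C(n,k).
C(9,6) = 84

84


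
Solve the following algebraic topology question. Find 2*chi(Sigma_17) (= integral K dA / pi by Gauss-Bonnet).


Gauss-Bonnet: integral K dA = 2*pi*chi(M).
chi(Sigma_17) = 2 - 2*17 = -32.
(integral K dA)/pi = 2*chi = 2*(-32) = -64

-64


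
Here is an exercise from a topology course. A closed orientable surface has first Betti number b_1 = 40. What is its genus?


For a closed orientable surface: b_1 = 2g.
40 = 2g
g = 40 / 2 = 20

20


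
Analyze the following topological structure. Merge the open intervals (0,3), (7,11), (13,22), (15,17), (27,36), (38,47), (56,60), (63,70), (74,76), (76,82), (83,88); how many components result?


Sort and merge overlapping open intervals.
Merged: (0,3), (7,11), (13,22), (27,36), (38,47), (56,60), (63,70), (74,76), (76,82), (83,88).
Number of components = 10

10


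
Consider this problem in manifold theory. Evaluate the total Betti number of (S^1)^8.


b_k(T^8) = C(8,k), so the sum over k is sum_k C(8,k) = 2^8.
Total = 2^8 = 256

256


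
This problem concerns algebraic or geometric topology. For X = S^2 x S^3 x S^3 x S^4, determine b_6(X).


Each S^d has Poincare polynomial 1 + t^d.
The product S^2 x S^3 x S^3 x S^4 has Poincare polynomial prod(1+t^d_i).
Expanding: b_0=1, b_2=1, b_3=2, b_4=1, b_5=2, b_6=2, b_7=2, b_8=1, b_9=2, b_10=1, b_12=1.
b_6 = 2

2


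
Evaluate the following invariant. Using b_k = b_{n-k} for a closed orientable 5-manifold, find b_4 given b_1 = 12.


Poincare duality for closed orientable n-manifolds: b_k = b_{n-k}.
Here n = 5, so b_4 = b_1 = 12

12


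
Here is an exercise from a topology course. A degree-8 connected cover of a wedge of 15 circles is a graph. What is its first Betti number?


Nielsen-Schreier: an index-n subgroup of F_r is free of rank 1 + n(r-1).
Equivalently: chi(cover) = n*chi(base); chi(vee_r S^1) = 1 - 15 = -14.
chi(E) = 8*(-14) = -112; rank = 1 - chi(E) = 1 - (-112) = 113.
rank = 1 + 8*(15-1) = 1 + 112 = 113

113


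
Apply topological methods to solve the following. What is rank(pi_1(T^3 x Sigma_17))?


pi_1(A x B) = pi_1(A) x pi_1(B); rank of abelianization = b_1.
b_1(T^3) = 3, b_1(Sigma_17) = 2*17 = 34.
b_1(product) = 3 + 34 = 37

37


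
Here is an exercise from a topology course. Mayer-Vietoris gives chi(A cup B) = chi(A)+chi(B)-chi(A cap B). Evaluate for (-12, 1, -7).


chi(A cup B) = chi(A) + chi(B) - chi(A cap B)
= -12 + (1) - (-7)
= -4

-4


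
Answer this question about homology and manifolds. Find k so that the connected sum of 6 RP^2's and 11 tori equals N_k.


Since a >= 1, the sum is non-orientable; each T^2 can be replaced by RP^2 # RP^2 (since T^2#RP^2 = 3RP^2).
Total crosscaps k = 6 + 2*11 = 28.
Check via chi: chi = 6*1 + 11*0 - (6+11-1)*2 = -26 = 2 - k = -26. Consistent.

28


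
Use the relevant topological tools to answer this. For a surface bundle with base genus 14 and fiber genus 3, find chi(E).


For a fiber bundle F -> E -> B (with CW structure): chi(E) = chi(B) * chi(F).
chi(Sigma_14) = -26, chi(Sigma_3) = -4.
chi(E) = (-26) * (-4) = 104

104


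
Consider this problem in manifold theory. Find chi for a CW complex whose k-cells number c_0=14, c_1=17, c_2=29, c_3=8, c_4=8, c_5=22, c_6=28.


chi = sum_k (-1)^k c_k.
= (-1)^0*14 + (-1)^1*17 + (-1)^2*29 + (-1)^3*8 + (-1)^4*8 + (-1)^5*22 + (-1)^6*28
= (14) + (-17) + (29) + (-8) + (8) + (-22) + (28)
= 32

32


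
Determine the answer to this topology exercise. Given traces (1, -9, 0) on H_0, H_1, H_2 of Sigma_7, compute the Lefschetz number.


L(f) = tr(f_0*) - tr(f_1*) + tr(f_2*).
= 1 - (-9) + (0)
= 10

10


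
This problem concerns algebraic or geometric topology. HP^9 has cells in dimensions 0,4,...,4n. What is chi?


HP^9 has one cell in each dimension 0, 4, ..., 4*9 (9+1 cells, all even-dim).
chi = 9 + 1 = 10

10


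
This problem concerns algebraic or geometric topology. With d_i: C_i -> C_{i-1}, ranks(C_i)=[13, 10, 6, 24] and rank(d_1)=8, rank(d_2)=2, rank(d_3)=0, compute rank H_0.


rank H_k = rank(ker d_k) - rank(im d_{k+1}).
rank(ker d_0) = rank(C_0) - rank(d_0) = 13 - 0 = 13.
rank(im d_{0+1}) = 8.
rank H_0 = 13 - 8 = 5

5


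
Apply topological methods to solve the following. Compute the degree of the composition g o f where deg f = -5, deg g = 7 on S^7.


Degree is multiplicative under composition: deg(g o f) = deg(g) * deg(f).
= 7 * -5 = -35

-35


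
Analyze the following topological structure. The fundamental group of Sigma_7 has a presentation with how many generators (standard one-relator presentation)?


Standard presentation: pi_1(Sigma_g) = <a_1,b_1,...,a_g,b_g | [a_1,b_1]...[a_g,b_g] = 1>.
Number of generators = 2g = 2*7 = 14

14


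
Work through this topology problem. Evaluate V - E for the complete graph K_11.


K_11: V = 11, E = C(11,2) = 55.
chi = V - E = 11 - 55 = -44

-44


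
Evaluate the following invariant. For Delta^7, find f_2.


Delta^7 has 7+1 vertices. A 2-face is a choice of 2+1 vertices.
f_2 = C(7+1, 2+1) = C(8,3) = 56

56


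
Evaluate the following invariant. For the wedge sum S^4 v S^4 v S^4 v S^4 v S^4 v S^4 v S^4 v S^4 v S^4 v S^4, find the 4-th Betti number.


For a wedge of spheres, H_k (k>0) is free on one generator per sphere of dimension k.
Spheres of dimension 4: count = 10.
b_4 = 10

10


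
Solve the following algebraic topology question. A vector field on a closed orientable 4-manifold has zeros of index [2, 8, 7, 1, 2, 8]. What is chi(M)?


Poincare-Hopf: chi(M) = sum of indices of zeros.
chi = (2) + (8) + (7) + (1) + (2) + (8) = 28

28


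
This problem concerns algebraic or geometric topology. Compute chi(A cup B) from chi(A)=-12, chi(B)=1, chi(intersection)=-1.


chi(A cup B) = chi(A) + chi(B) - chi(A cap B)
= -12 + (1) - (-1)
= -10

-10


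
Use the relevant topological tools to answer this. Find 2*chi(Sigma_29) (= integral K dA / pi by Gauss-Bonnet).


Gauss-Bonnet: integral K dA = 2*pi*chi(M).
chi(Sigma_29) = 2 - 2*29 = -56.
(integral K dA)/pi = 2*chi = 2*(-56) = -112

-112


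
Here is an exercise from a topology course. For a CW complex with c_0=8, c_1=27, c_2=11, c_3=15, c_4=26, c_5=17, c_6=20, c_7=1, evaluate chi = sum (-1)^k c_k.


chi = sum_k (-1)^k c_k.
= (-1)^0*8 + (-1)^1*27 + (-1)^2*11 + (-1)^3*15 + (-1)^4*26 + (-1)^5*17 + (-1)^6*20 + (-1)^7*1
= (8) + (-27) + (11) + (-15) + (26) + (-17) + (20) + (-1)
= 5

5


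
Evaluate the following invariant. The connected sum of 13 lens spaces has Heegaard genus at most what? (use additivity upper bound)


Heegaard genus satisfies g(A#B) <= g(A) + g(B).
Each lens space has g = 1.
Upper bound: 13 * 1 = 13

13


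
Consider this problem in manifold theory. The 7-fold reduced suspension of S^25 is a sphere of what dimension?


Each suspension raises dimension by 1: Sigma S^n = S^{n+1}.
Sigma^7 S^25 = S^{25+7} = S^32

32


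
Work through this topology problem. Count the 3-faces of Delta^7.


Delta^7 has 7+1 vertices. A 3-face is a choice of 3+1 vertices.
f_3 = C(7+1, 3+1) = C(8,4) = 70

70


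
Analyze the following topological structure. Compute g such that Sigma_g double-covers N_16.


chi(N_16) = 2 - 16 = -14.
Double cover: chi(Sigma_g) = 2 * chi(N_16) = 2*(-14) = -28.
2 - 2g = -28, so g = (2 - (-28))/2 = 30/2 = 15

15


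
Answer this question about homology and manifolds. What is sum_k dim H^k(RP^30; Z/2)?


H^k(RP^30; Z/2) = Z/2 for each 0 <= k <= 30.
Total dimension = 30 + 1 = 31

31


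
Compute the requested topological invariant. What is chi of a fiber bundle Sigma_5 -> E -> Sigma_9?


For a fiber bundle F -> E -> B (with CW structure): chi(E) = chi(B) * chi(F).
chi(Sigma_9) = -16, chi(Sigma_5) = -8.
chi(E) = (-16) * (-8) = 128

128


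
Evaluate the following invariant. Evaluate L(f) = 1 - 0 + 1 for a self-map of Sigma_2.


L(f) = tr(f_0*) - tr(f_1*) + tr(f_2*).
= 1 - (0) + (1)
= 2

2


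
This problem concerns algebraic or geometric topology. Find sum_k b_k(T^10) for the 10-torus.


b_k(T^10) = C(10,k), so the sum over k is sum_k C(10,k) = 2^10.
Total = 2^10 = 1024

1024


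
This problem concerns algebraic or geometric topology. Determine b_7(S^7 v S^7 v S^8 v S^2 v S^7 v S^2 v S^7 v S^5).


For a wedge of spheres, H_k (k>0) is free on one generator per sphere of dimension k.
Spheres of dimension 7: count = 4.
b_7 = 4

4


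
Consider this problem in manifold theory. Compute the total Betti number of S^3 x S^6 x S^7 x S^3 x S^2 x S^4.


Total Betti number is multiplicative under products.
Each S^d (d>=1) has total Betti number 2.
There are 6 sphere factors.
Total = 2^6 = 64

64


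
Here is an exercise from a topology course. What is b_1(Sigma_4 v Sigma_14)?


For a wedge: H_1(A v B) = H_1(A) + H_1(B).
b_1(Sigma_4) = 8, b_1(Sigma_14) = 28.
b_1 = 8 + 28 = 36

36


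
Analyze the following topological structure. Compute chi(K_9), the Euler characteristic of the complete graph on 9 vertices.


K_9: V = 9, E = C(9,2) = 36.
chi = V - E = 9 - 36 = -27

-27


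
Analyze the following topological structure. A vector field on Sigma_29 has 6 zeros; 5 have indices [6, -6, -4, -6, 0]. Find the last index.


Poincare-Hopf: sum of indices = chi(M).
chi(Sigma_29) = 2 - 2*29 = -56.
Sum of known indices = -10.
x = chi - (sum known) = -56 - (-10) = -46

-46


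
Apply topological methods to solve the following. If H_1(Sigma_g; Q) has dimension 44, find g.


For a closed orientable surface: b_1 = 2g.
44 = 2g
g = 44 / 2 = 22

22


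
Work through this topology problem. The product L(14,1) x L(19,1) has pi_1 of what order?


pi_1(X x Y) = pi_1(X) x pi_1(Y).
pi_1(L(14,1)) = Z/14, pi_1(L(19,1)) = Z/19.
|Z/14 x Z/19| = 14 * 19 = 266

266


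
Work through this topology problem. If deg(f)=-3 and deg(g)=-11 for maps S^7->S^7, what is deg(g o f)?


Degree is multiplicative under composition: deg(g o f) = deg(g) * deg(f).
= -11 * -3 = 33

33


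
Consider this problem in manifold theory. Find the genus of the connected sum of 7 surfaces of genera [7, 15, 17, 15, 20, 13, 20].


Genus is additive under connected sum of orientable surfaces.
g = 7 + 15 + 17 + 15 + 20 + 13 + 20 = 107

107


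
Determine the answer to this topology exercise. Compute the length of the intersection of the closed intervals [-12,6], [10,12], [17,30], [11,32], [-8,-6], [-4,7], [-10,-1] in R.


Intersection = [max(a_i), min(b_i)] = [17, -6].
Since 17 > -6, the intersection is empty.
Length = 0

0


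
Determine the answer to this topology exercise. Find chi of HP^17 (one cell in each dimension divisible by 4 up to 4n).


HP^17 has one cell in each dimension 0, 4, ..., 4*17 (17+1 cells, all even-dim).
chi = 17 + 1 = 18

18


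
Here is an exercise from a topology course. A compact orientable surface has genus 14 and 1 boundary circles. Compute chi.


For a compact orientable surface with genus g and b boundary components: chi = 2 - 2g - b.
chi = 2 - 2*14 - 1 = 2 - 28 - 1 = -27

-27


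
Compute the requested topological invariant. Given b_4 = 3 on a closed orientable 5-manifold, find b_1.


Poincare duality for closed orientable n-manifolds: b_k = b_{n-k}.
Here n = 5, so b_1 = b_4 = 3

3


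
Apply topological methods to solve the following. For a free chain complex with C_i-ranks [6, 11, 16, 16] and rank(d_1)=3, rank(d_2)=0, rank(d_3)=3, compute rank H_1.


rank H_k = rank(ker d_k) - rank(im d_{k+1}).
rank(ker d_1) = rank(C_1) - rank(d_1) = 11 - 3 = 8.
rank(im d_{1+1}) = 0.
rank H_1 = 8 - 0 = 8

8


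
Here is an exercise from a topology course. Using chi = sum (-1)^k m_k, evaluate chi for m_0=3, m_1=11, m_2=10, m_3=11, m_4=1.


Morse theory: chi(M) = sum_k (-1)^k m_k where m_k = #(index-k critical points).
= (3) + (-11) + (10) + (-11) + (1) = -8

-8


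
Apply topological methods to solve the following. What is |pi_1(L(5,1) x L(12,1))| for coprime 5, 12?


pi_1(X x Y) = pi_1(X) x pi_1(Y).
pi_1(L(5,1)) = Z/5, pi_1(L(12,1)) = Z/12.
|Z/5 x Z/12| = 5 * 12 = 60

60


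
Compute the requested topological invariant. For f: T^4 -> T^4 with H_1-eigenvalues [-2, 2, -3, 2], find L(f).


For a torus self-map: L(f) = det(I - A) where A acts on H_1.
L(f) = (1--2) * (1-2) * (1--3) * (1-2) = 3 * -1 * 4 * -1 = 12

12


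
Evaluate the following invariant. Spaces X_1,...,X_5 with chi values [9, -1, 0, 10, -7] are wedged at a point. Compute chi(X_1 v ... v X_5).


chi(A v B) = chi(A) + chi(B) - 1 (one point identified).
For 5 spaces: chi = (sum chi_i) - (5 - 1).
sum = 11; chi = 11 - 4 = 7

7


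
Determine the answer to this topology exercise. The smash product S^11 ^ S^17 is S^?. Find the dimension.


S^m ^ S^n = S^{m+n}.
k = 11 + 17 = 28

28


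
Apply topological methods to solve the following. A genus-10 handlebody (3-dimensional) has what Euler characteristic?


A genus-g handlebody deformation retracts to a wedge of g circles.
chi(vee_g S^1) = 1 - g.
chi(H_10) = 1 - 10 = -9

-9


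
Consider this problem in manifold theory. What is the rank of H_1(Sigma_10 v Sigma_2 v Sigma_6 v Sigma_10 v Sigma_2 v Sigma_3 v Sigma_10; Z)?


For a wedge X v Y: reduced H_k(X v Y) = H_k(X) + H_k(Y).
Each Sigma_g contributes b_1 = 2g.
b_1 = 20 + 4 + 12 + 20 + 4 + 6 + 20 = 86

86


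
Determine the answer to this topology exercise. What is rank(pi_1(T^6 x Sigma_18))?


pi_1(A x B) = pi_1(A) x pi_1(B); rank of abelianization = b_1.
b_1(T^6) = 6, b_1(Sigma_18) = 2*18 = 36.
b_1(product) = 6 + 36 = 42

42


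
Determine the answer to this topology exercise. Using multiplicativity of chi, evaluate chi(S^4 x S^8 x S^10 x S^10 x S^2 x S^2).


chi is multiplicative: chi(X x Y) = chi(X) chi(Y).
Each even-dim sphere has chi = 2. There are 6 factors.
chi = 2^6 = 64

64


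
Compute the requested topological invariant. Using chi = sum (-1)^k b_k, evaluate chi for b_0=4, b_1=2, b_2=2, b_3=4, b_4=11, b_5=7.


chi = sum_k (-1)^k b_k.
= (4) + (-2) + (2) + (-4) + (11) + (-7)
= 4

4


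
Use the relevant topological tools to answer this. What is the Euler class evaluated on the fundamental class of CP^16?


For any closed oriented manifold, <e(TM),[M]> = chi(M).
chi(CP^16) = 16+1 = 17

17


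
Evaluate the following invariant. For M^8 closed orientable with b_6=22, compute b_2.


Poincare duality for closed orientable n-manifolds: b_k = b_{n-k}.
Here n = 8, so b_2 = b_6 = 22

22


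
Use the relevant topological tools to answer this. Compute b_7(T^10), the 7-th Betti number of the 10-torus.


By the Kunneth formula, b_k(T^n) = C(n,k).
b_7(T^10) = C(10,7).
C(10,7) = 10!/(7!*3!) = 120

120


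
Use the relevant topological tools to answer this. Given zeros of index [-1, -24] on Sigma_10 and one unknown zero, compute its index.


Poincare-Hopf: sum of indices = chi(M).
chi(Sigma_10) = 2 - 2*10 = -18.
Sum of known indices = -25.
x = chi - (sum known) = -18 - (-25) = 7

7


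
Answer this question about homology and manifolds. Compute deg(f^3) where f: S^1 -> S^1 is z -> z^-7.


deg(f) = -7. Degree is multiplicative: deg(f^3) = (deg f)^3.
deg(f^3) = (-7)^3 = -343

-343


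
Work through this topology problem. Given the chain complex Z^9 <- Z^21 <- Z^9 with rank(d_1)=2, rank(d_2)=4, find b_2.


rank H_k = rank(ker d_k) - rank(im d_{k+1}).
rank(ker d_2) = rank(C_2) - rank(d_2) = 9 - 4 = 5.
rank(im d_{2+1}) = 0.
rank H_2 = 5 - 0 = 5

5


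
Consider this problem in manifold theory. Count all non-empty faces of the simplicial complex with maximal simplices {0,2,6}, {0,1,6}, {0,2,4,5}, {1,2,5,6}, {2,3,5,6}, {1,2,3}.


Each maximal simplex on m vertices has 2^m - 1 nonempty faces.
Take the union (dedupe shared faces).
Total distinct faces = 41

41


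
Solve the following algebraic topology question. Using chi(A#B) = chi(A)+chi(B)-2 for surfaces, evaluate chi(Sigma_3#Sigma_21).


chi(Sigma_3) = 2 - 2*3 = -4
chi(Sigma_21) = 2 - 2*21 = -40
For surfaces: chi(A#B) = chi(A) + chi(B) - 2.
chi = -4 + -40 - 2 = -46

-46


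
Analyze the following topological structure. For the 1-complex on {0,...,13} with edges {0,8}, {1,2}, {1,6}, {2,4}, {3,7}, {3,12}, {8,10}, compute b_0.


Run DFS/union-find over 14 vertices.
V = 14, E = 7.
Number of components = 7

7


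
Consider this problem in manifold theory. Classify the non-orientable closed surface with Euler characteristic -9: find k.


chi = 2 - k for closed non-orientable surfaces with k crosscaps.
-9 = 2 - k
k = 2 - (-9) = 11

11


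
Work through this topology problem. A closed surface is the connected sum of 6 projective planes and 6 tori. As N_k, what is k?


Since a >= 1, the sum is non-orientable; each T^2 can be replaced by RP^2 # RP^2 (since T^2#RP^2 = 3RP^2).
Total crosscaps k = 6 + 2*6 = 18.
Check via chi: chi = 6*1 + 6*0 - (6+6-1)*2 = -16 = 2 - k = -16. Consistent.

18


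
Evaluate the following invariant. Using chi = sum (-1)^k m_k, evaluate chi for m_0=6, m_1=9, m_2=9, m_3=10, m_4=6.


Morse theory: chi(M) = sum_k (-1)^k m_k where m_k = #(index-k critical points).
= (6) + (-9) + (9) + (-10) + (6) = 2

2


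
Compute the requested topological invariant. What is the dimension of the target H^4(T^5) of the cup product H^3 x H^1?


Cup product: H^p x H^q -> H^{p+q}; here p+q = 3+1 = 4.
rank H^k(T^n) = C(n,k).
C(5,4) = 5

5


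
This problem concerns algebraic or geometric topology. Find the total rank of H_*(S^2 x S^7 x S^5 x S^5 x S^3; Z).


Total Betti number is multiplicative under products.
Each S^d (d>=1) has total Betti number 2.
There are 5 sphere factors.
Total = 2^5 = 32

32


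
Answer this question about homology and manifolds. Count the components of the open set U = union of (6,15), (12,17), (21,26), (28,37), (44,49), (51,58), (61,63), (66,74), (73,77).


Sort and merge overlapping open intervals.
Merged: (6,17), (21,26), (28,37), (44,49), (51,58), (61,63), (66,77).
Number of components = 7

7


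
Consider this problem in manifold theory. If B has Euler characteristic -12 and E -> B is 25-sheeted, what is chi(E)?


For a finite covering: chi(E) = (number of sheets) * chi(B).
chi(E) = 25 * (-12) = -300

-300


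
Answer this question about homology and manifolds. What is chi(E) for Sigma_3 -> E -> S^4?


chi(S^4) = 2 (n even), chi(Sigma_3) = 2 - 2*3 = -4.
chi(E) = 2 * (-4) = -8

-8


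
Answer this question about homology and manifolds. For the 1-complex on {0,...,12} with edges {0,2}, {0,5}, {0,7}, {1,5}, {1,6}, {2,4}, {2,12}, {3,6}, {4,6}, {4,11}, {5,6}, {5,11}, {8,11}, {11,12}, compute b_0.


Run DFS/union-find over 13 vertices.
V = 13, E = 14.
Number of components = 3

3


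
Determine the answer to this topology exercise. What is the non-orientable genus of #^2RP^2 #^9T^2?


Since a >= 1, the sum is non-orientable; each T^2 can be replaced by RP^2 # RP^2 (since T^2#RP^2 = 3RP^2).
Total crosscaps k = 2 + 2*9 = 20.
Check via chi: chi = 2*1 + 9*0 - (2+9-1)*2 = -18 = 2 - k = -18. Consistent.

20


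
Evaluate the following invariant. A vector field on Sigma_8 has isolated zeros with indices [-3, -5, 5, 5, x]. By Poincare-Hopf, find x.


Poincare-Hopf: sum of indices = chi(M).
chi(Sigma_8) = 2 - 2*8 = -14.
Sum of known indices = 2.
x = chi - (sum known) = -14 - (2) = -16

-16


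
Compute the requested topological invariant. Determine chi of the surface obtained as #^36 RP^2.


For a non-orientable closed surface with k crosscaps: chi = 2 - k.
Here k = 36.
chi = 2 - 36 = -34

-34


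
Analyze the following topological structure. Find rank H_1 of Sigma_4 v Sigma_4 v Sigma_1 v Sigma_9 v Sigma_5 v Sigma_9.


For a wedge X v Y: reduced H_k(X v Y) = H_k(X) + H_k(Y).
Each Sigma_g contributes b_1 = 2g.
b_1 = 8 + 8 + 2 + 18 + 10 + 18 = 64

64


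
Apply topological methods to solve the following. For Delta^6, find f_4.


Delta^6 has 6+1 vertices. A 4-face is a choice of 4+1 vertices.
f_4 = C(6+1, 4+1) = C(7,5) = 21

21


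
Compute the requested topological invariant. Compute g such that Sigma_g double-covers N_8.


chi(N_8) = 2 - 8 = -6.
Double cover: chi(Sigma_g) = 2 * chi(N_8) = 2*(-6) = -12.
2 - 2g = -12, so g = (2 - (-12))/2 = 14/2 = 7

7


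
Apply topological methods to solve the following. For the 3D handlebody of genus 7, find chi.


A genus-g handlebody deformation retracts to a wedge of g circles.
chi(vee_g S^1) = 1 - g.
chi(H_7) = 1 - 7 = -6

-6


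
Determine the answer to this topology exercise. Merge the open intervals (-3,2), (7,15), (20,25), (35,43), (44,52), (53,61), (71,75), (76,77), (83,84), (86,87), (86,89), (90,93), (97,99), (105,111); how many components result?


Sort and merge overlapping open intervals.
Merged: (-3,2), (7,15), (20,25), (35,43), (44,52), (53,61), (71,75), (76,77), (83,84), (86,89), (90,93), (97,99), (105,111).
Number of components = 13

13


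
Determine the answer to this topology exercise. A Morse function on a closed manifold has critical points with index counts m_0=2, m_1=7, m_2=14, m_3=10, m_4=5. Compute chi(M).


Morse theory: chi(M) = sum_k (-1)^k m_k where m_k = #(index-k critical points).
= (2) + (-7) + (14) + (-10) + (5) = 4

4


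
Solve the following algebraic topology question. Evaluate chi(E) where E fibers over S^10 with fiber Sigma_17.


chi(S^10) = 2 (n even), chi(Sigma_17) = 2 - 2*17 = -32.
chi(E) = 2 * (-32) = -64

-64


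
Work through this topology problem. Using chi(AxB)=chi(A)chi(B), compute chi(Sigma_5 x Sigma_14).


chi(Sigma_5) = 2 - 2*5 = -8
chi(Sigma_14) = 2 - 2*14 = -26
chi(product) = (-8) * (-26) = 208

208


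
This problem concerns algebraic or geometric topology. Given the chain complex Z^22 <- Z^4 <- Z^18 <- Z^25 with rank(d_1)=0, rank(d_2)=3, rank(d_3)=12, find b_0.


rank H_k = rank(ker d_k) - rank(im d_{k+1}).
rank(ker d_0) = rank(C_0) - rank(d_0) = 22 - 0 = 22.
rank(im d_{0+1}) = 0.
rank H_0 = 22 - 0 = 22

22


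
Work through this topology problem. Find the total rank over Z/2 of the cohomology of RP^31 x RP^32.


dim H^*(RP^n; Z/2) = n+1 (one Z/2 in each degree 0..n).
Total Betti number is multiplicative.
Total = (31+1) * (32+1) = 32 * 33 = 1056

1056


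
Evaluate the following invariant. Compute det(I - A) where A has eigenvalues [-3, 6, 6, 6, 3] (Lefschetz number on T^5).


For a torus self-map: L(f) = det(I - A) where A acts on H_1.
L(f) = (1--3) * (1-6) * (1-6) * (1-6) * (1-3) = 4 * -5 * -5 * -5 * -2 = 1000

1000


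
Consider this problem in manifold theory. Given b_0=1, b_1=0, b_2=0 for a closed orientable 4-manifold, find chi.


By Poincare duality b_k = b_{4-k}, so full Betti numbers: b_0=1, b_1=0, b_2=0, b_3=0, b_4=1.
chi = sum (-1)^k b_k = 2

2


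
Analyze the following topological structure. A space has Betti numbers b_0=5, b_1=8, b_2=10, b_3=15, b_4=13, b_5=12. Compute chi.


chi = sum_k (-1)^k b_k.
= (5) + (-8) + (10) + (-15) + (13) + (-12)
= -7

-7


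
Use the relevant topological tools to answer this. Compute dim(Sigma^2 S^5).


Each suspension raises dimension by 1: Sigma S^n = S^{n+1}.
Sigma^2 S^5 = S^{5+2} = S^7

7


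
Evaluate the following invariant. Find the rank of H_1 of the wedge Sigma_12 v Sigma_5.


For a wedge: H_1(A v B) = H_1(A) + H_1(B).
b_1(Sigma_12) = 24, b_1(Sigma_5) = 10.
b_1 = 24 + 10 = 34

34


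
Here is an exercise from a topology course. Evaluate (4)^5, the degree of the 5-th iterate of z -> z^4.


deg(f) = 4. Degree is multiplicative: deg(f^5) = (deg f)^5.
deg(f^5) = (4)^5 = 1024

1024


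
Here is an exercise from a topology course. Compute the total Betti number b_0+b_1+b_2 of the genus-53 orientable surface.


For Sigma_53: b_0 = 1, b_1 = 2g = 106, b_2 = 1.
Total = 1 + 106 + 1 = 108

108


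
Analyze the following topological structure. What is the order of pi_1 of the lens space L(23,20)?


pi_1(L(p,q)) = Z/pZ for any q coprime to p.
|pi_1(L(23,20))| = 23

23


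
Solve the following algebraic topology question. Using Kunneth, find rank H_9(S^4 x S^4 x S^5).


Each S^d has Poincare polynomial 1 + t^d.
The product S^4 x S^4 x S^5 has Poincare polynomial prod(1+t^d_i).
Expanding: b_0=1, b_4=2, b_5=1, b_8=1, b_9=2, b_13=1.
b_9 = 2

2


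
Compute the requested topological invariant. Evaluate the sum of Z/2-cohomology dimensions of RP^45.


H^k(RP^45; Z/2) = Z/2 for each 0 <= k <= 45.
Total dimension = 45 + 1 = 46

46


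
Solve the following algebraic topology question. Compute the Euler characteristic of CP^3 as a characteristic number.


For any closed oriented manifold, <e(TM),[M]> = chi(M).
chi(CP^3) = 3+1 = 4

4


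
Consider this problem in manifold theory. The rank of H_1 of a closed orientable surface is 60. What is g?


For a closed orientable surface: b_1 = 2g.
60 = 2g
g = 60 / 2 = 30

30


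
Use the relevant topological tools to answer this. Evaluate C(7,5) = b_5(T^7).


By the Kunneth formula, b_k(T^n) = C(n,k).
b_5(T^7) = C(7,5).
C(7,5) = 7!/(5!*2!) = 21

21


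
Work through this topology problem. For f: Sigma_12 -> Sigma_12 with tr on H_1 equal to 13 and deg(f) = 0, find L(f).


L(f) = tr(f_0*) - tr(f_1*) + tr(f_2*).
= 1 - (13) + (0)
= -12

-12


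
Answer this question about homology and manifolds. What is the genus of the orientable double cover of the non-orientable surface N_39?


chi(N_39) = 2 - 39 = -37.
Double cover: chi(Sigma_g) = 2 * chi(N_39) = 2*(-37) = -74.
2 - 2g = -74, so g = (2 - (-74))/2 = 76/2 = 38

38


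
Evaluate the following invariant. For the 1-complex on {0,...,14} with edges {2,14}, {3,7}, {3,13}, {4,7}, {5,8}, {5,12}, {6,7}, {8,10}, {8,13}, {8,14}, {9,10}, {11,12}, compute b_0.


Run DFS/union-find over 15 vertices.
V = 15, E = 12.
Number of components = 3

3


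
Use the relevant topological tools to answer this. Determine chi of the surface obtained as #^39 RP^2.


For a non-orientable closed surface with k crosscaps: chi = 2 - k.
Here k = 39.
chi = 2 - 39 = -37

-37


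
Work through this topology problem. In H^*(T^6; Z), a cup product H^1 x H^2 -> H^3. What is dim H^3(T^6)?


Cup product: H^p x H^q -> H^{p+q}; here p+q = 1+2 = 3.
rank H^k(T^n) = C(n,k).
C(6,3) = 20

20


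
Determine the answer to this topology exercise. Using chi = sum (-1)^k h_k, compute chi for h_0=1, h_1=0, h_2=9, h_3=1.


Handles of index k contribute (-1)^k to chi (same as CW cells).
chi = (1) + (0) + (9) + (-1) = 9

9


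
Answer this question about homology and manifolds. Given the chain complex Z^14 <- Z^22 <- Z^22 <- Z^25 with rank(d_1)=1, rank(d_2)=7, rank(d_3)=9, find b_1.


rank H_k = rank(ker d_k) - rank(im d_{k+1}).
rank(ker d_1) = rank(C_1) - rank(d_1) = 22 - 1 = 21.
rank(im d_{1+1}) = 7.
rank H_1 = 21 - 7 = 14

14


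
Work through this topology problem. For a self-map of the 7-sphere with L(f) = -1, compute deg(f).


L(f) = 1 + (-1)^7 deg(f) on S^7.
-1 = 1 + (-1)^7 * deg(f)
(-1)^7 * deg(f) = -2
deg(f) = 2

2


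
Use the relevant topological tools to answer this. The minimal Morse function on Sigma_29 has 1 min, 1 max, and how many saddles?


A perfect Morse function has m_k = b_k.
For Sigma_29: b_0=1, b_1=2g=58, b_2=1.
Saddles m_1 = 2g = 58

58


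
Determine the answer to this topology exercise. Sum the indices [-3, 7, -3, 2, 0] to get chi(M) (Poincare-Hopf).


Poincare-Hopf: chi(M) = sum of indices of zeros.
chi = (-3) + (7) + (-3) + (2) + (0) = 3

3


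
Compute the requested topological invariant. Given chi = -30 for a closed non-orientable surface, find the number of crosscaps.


chi = 2 - k for closed non-orientable surfaces with k crosscaps.
-30 = 2 - k
k = 2 - (-30) = 32

32


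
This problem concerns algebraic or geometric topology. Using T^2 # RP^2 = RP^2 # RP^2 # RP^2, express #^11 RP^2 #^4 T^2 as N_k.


Since a >= 1, the sum is non-orientable; each T^2 can be replaced by RP^2 # RP^2 (since T^2#RP^2 = 3RP^2).
Total crosscaps k = 11 + 2*4 = 19.
Check via chi: chi = 11*1 + 4*0 - (11+4-1)*2 = -17 = 2 - k = -17. Consistent.

19


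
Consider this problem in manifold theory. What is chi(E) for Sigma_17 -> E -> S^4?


chi(S^4) = 2 (n even), chi(Sigma_17) = 2 - 2*17 = -32.
chi(E) = 2 * (-32) = -64

-64


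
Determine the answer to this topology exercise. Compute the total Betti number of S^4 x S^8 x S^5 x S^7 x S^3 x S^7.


Total Betti number is multiplicative under products.
Each S^d (d>=1) has total Betti number 2.
There are 6 sphere factors.
Total = 2^6 = 64

64


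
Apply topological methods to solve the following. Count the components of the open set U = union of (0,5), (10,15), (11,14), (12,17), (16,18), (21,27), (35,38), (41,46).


Sort and merge overlapping open intervals.
Merged: (0,5), (10,18), (21,27), (35,38), (41,46).
Number of components = 5

5


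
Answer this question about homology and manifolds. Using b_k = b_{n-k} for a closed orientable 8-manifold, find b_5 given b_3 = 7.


Poincare duality for closed orientable n-manifolds: b_k = b_{n-k}.
Here n = 8, so b_5 = b_3 = 7

7


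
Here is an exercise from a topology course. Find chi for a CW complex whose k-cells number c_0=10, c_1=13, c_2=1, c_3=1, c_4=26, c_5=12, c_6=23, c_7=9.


chi = sum_k (-1)^k c_k.
= (-1)^0*10 + (-1)^1*13 + (-1)^2*1 + (-1)^3*1 + (-1)^4*26 + (-1)^5*12 + (-1)^6*23 + (-1)^7*9
= (10) + (-13) + (1) + (-1) + (26) + (-12) + (23) + (-9)
= 25

25


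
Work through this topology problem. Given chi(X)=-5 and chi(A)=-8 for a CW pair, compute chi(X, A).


Relative Euler characteristic: chi(X, A) = chi(X) - chi(A).
= -5 - (-8) = 3

3


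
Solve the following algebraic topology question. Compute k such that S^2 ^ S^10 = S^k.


S^m ^ S^n = S^{m+n}.
k = 2 + 10 = 12

12


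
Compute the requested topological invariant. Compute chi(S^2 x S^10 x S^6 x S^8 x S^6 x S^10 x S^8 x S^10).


chi is multiplicative: chi(X x Y) = chi(X) chi(Y).
Each even-dim sphere has chi = 2. There are 8 factors.
chi = 2^8 = 256

256


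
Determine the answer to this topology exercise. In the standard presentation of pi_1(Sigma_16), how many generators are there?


Standard presentation: pi_1(Sigma_g) = <a_1,b_1,...,a_g,b_g | [a_1,b_1]...[a_g,b_g] = 1>.
Number of generators = 2g = 2*16 = 32

32


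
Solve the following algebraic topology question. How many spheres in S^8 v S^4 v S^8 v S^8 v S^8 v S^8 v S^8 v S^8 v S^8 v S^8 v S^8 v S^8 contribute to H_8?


For a wedge of spheres, H_k (k>0) is free on one generator per sphere of dimension k.
Spheres of dimension 8: count = 11.
b_8 = 11

11


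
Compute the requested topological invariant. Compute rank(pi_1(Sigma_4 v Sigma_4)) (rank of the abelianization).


For a wedge: H_1(A v B) = H_1(A) + H_1(B).
b_1(Sigma_4) = 8, b_1(Sigma_4) = 8.
b_1 = 8 + 8 = 16

16


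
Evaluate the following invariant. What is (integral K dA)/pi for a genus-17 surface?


Gauss-Bonnet: integral K dA = 2*pi*chi(M).
chi(Sigma_17) = 2 - 2*17 = -32.
(integral K dA)/pi = 2*chi = 2*(-32) = -64

-64


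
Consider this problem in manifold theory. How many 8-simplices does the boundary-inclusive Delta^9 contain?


Delta^9 has 9+1 vertices. A 8-face is a choice of 8+1 vertices.
f_8 = C(9+1, 8+1) = C(10,9) = 10

10


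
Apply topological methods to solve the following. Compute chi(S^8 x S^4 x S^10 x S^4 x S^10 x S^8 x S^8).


chi is multiplicative: chi(X x Y) = chi(X) chi(Y).
Each even-dim sphere has chi = 2. There are 7 factors.
chi = 2^7 = 128

128


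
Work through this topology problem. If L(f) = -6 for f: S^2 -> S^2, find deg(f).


L(f) = 1 + (-1)^2 deg(f) on S^2.
-6 = 1 + (-1)^2 * deg(f)
(-1)^2 * deg(f) = -7
deg(f) = -7

-7


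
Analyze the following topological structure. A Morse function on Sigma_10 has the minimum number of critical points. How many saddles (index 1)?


A perfect Morse function has m_k = b_k.
For Sigma_10: b_0=1, b_1=2g=20, b_2=1.
Saddles m_1 = 2g = 20

20


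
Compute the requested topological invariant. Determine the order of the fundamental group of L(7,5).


pi_1(L(p,q)) = Z/pZ for any q coprime to p.
|pi_1(L(7,5))| = 7

7


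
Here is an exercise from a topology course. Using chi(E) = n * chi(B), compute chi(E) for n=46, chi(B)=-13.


For a finite covering: chi(E) = (number of sheets) * chi(B).
chi(E) = 46 * (-13) = -598

-598


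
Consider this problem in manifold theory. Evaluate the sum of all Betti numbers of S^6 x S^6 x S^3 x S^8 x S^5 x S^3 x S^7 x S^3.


Total Betti number is multiplicative under products.
Each S^d (d>=1) has total Betti number 2.
There are 8 sphere factors.
Total = 2^8 = 256

256


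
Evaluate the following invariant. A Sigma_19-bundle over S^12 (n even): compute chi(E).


chi(S^12) = 2 (n even), chi(Sigma_19) = 2 - 2*19 = -36.
chi(E) = 2 * (-36) = -72

-72


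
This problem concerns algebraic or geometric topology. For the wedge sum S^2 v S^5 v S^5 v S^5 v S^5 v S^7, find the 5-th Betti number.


For a wedge of spheres, H_k (k>0) is free on one generator per sphere of dimension k.
Spheres of dimension 5: count = 4.
b_5 = 4

4


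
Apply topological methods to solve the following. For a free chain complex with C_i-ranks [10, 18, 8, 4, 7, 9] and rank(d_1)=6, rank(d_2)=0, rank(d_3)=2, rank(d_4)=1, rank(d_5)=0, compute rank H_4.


rank H_k = rank(ker d_k) - rank(im d_{k+1}).
rank(ker d_4) = rank(C_4) - rank(d_4) = 7 - 1 = 6.
rank(im d_{4+1}) = 0.
rank H_4 = 6 - 0 = 6

6


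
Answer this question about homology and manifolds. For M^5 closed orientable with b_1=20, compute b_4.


Poincare duality for closed orientable n-manifolds: b_k = b_{n-k}.
Here n = 5, so b_4 = b_1 = 20

20


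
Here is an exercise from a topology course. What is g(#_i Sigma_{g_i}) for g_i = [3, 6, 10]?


Genus is additive under connected sum of orientable surfaces.
g = 3 + 6 + 10 = 19

19


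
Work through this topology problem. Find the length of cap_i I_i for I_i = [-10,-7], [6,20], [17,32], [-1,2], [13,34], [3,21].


Intersection = [max(a_i), min(b_i)] = [17, -7].
Since 17 > -7, the intersection is empty.
Length = 0

0


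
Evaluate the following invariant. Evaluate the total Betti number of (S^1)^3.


b_k(T^3) = C(3,k), so the sum over k is sum_k C(3,k) = 2^3.
Total = 2^3 = 8

8


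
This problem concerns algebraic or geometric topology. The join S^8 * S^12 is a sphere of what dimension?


Join of spheres: S^m * S^n = S^{m+n+1}.
dim = 8 + 12 + 1 = 21

21


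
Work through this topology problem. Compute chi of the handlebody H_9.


A genus-g handlebody deformation retracts to a wedge of g circles.
chi(vee_g S^1) = 1 - g.
chi(H_9) = 1 - 9 = -8

-8


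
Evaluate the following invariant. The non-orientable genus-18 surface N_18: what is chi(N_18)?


For a non-orientable closed surface with k crosscaps: chi = 2 - k.
Here k = 18.
chi = 2 - 18 = -16

-16


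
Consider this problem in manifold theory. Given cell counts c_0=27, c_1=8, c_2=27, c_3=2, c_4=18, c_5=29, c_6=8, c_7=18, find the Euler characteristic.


chi = sum_k (-1)^k c_k.
= (-1)^0*27 + (-1)^1*8 + (-1)^2*27 + (-1)^3*2 + (-1)^4*18 + (-1)^5*29 + (-1)^6*8 + (-1)^7*18
= (27) + (-8) + (27) + (-2) + (18) + (-29) + (8) + (-18)
= 23

23


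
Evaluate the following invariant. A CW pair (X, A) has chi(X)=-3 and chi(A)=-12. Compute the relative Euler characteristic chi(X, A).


Relative Euler characteristic: chi(X, A) = chi(X) - chi(A).
= -3 - (-12) = 9

9


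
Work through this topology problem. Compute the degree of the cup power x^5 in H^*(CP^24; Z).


|x| = 2 in H^*(CP^n).
|x^5| = 5 * |x| = 5 * 2 = 10

10


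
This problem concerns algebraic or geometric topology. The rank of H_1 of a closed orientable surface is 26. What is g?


For a closed orientable surface: b_1 = 2g.
26 = 2g
g = 26 / 2 = 13

13


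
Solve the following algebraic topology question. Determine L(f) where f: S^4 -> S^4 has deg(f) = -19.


On S^4: L(f) = tr(f_0*) + (-1)^4 tr(f_4*) = 1 + (-1)^4 * deg(f).
L(f) = 1 + (-1)^4 * -19 = 1 + -19 = -18

-18


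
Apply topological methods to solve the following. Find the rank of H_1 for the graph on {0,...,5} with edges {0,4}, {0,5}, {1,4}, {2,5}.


b_1 = E - V + (number of components).
E = 4, V = 6, components = 2.
b_1 = 4 - 6 + 2 = 0

0


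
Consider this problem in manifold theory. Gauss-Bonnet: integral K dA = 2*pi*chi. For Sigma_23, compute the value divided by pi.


Gauss-Bonnet: integral K dA = 2*pi*chi(M).
chi(Sigma_23) = 2 - 2*23 = -44.
(integral K dA)/pi = 2*chi = 2*(-44) = -88

-88


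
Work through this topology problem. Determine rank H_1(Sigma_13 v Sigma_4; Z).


For a wedge: H_1(A v B) = H_1(A) + H_1(B).
b_1(Sigma_13) = 26, b_1(Sigma_4) = 8.
b_1 = 26 + 8 = 34

34


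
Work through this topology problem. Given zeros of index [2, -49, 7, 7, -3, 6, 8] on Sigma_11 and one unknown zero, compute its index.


Poincare-Hopf: sum of indices = chi(M).
chi(Sigma_11) = 2 - 2*11 = -20.
Sum of known indices = -22.
x = chi - (sum known) = -20 - (-22) = 2

2


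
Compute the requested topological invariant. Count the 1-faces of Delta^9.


Delta^9 has 9+1 vertices. A 1-face is a choice of 1+1 vertices.
f_1 = C(9+1, 1+1) = C(10,2) = 45

45


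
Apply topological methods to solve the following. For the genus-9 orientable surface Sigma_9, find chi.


For a closed orientable surface of genus g: chi = 2 - 2g.
Here g = 9.
chi = 2 - 2*9 = 2 - 18 = -16

-16


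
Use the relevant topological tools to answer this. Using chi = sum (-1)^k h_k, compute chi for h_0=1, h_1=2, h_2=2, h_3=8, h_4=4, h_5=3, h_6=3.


Handles of index k contribute (-1)^k to chi (same as CW cells).
chi = (1) + (-2) + (2) + (-8) + (4) + (-3) + (3) = -3

-3


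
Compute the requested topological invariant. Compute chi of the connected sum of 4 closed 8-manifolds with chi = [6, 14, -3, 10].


For n-manifolds: chi(A#B) = chi(A) + chi(B) - chi(S^8).
chi(S^8) = 1 + (-1)^8 = 2.
chi(#) = (sum chi_i) - (4-1)*chi(S^8) = 27 - 3*2 = 21

21


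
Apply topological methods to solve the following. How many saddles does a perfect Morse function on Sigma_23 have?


A perfect Morse function has m_k = b_k.
For Sigma_23: b_0=1, b_1=2g=46, b_2=1.
Saddles m_1 = 2g = 46

46


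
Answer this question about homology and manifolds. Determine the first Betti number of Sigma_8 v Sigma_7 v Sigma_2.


For a wedge X v Y: reduced H_k(X v Y) = H_k(X) + H_k(Y).
Each Sigma_g contributes b_1 = 2g.
b_1 = 16 + 14 + 4 = 34

34


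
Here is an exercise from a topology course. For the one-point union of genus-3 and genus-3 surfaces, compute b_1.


For a wedge: H_1(A v B) = H_1(A) + H_1(B).
b_1(Sigma_3) = 6, b_1(Sigma_3) = 6.
b_1 = 6 + 6 = 12

12


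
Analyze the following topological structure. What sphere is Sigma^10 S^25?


Each suspension raises dimension by 1: Sigma S^n = S^{n+1}.
Sigma^10 S^25 = S^{25+10} = S^35

35
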